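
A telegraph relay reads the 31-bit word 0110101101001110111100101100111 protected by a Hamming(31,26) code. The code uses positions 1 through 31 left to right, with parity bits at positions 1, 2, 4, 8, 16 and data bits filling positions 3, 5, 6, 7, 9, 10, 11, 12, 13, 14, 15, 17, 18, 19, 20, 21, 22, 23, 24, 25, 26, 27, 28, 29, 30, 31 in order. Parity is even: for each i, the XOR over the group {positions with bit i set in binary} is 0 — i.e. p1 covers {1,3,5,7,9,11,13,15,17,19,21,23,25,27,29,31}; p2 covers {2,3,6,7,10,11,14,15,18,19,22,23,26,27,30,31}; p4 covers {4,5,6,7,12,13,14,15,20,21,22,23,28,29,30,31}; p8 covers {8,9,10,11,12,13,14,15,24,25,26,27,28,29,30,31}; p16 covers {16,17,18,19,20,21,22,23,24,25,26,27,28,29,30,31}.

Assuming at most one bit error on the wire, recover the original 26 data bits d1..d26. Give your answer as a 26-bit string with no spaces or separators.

11010100111111100101100111

s1 (pos 1,3,5,7,9,11,13,15,17,19,21,23,25,27,29,31): 0⊕1⊕1⊕1⊕0⊕0⊕1⊕1⊕1⊕1⊕0⊕1⊕1⊕0⊕1⊕1 = 1
s2 (pos 2,3,6,7,10,11,14,15,18,19,22,23,26,27,30,31): 1⊕1⊕0⊕1⊕1⊕0⊕1⊕1⊕1⊕1⊕0⊕1⊕1⊕0⊕1⊕1 = 0
s4 (pos 4,5,6,7,12,13,14,15,20,21,22,23,28,29,30,31): 0⊕1⊕0⊕1⊕0⊕1⊕1⊕1⊕1⊕0⊕0⊕1⊕0⊕1⊕1⊕1 = 0
s8 (pos 8,9,10,11,12,13,14,15,24,25,26,27,28,29,30,31): 1⊕0⊕1⊕0⊕0⊕1⊕1⊕1⊕0⊕1⊕1⊕0⊕0⊕1⊕1⊕1 = 0
s16 (pos 16,17,18,19,20,21,22,23,24,25,26,27,28,29,30,31): 0⊕1⊕1⊕1⊕1⊕0⊕0⊕1⊕0⊕1⊕1⊕0⊕0⊕1⊕1⊕1 = 0
Syndrome s16…s1 = 00001 → error at position 1.
Flip position 1: 0110101101001110111100101100111 → 1110101101001110111100101100111
Read data bits from positions 3,5,6,7,9,10,11,12,13,14,15,17,18,19,20,21,22,23,24,25,26,27,28,29,30,31: 11010100111111100101100111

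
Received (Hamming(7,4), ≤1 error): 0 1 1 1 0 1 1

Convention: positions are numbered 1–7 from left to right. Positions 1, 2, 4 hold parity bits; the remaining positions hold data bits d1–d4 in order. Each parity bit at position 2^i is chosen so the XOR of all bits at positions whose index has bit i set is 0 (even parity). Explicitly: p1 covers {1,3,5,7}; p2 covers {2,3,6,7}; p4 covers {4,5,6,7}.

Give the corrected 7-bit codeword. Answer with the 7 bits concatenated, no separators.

s1 (pos 1,3,5,7): 0⊕1⊕0⊕1 = 0
s2 (pos 2,3,6,7): 1⊕1⊕1⊕1 = 0
s4 (pos 4,5,6,7): 1⊕0⊕1⊕1 = 1
Syndrome s4…s1 = 100 → error at position 4.
Flip position 4: 0111011 → 0110011

0110011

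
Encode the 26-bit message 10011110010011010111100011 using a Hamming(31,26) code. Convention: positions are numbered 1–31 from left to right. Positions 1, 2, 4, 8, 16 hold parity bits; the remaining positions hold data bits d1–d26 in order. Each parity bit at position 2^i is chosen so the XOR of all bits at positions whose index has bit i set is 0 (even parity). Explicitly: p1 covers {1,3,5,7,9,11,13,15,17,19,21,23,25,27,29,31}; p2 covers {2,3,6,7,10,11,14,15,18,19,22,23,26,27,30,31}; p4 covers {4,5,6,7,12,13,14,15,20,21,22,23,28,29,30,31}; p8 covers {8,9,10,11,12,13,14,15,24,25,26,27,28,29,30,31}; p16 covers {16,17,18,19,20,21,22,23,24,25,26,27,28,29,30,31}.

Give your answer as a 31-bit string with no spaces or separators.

1110001111100101011010111100011

Place data at non-parity positions: p1 p2 1 p4 0 0 1 p8 1 1 1 0 0 1 0 p16 0 1 1 0 1 0 1 1 1 1 0 0 0 1 1
p1 (pos 1,3,5,7,9,11,13,15,17,19,21,23,25,27,29,31): XOR of data positions = 1⊕0⊕1⊕1⊕1⊕0⊕0⊕0⊕1⊕1⊕1⊕1⊕0⊕0⊕1 = 1
p2 (pos 2,3,6,7,10,11,14,15,18,19,22,23,26,27,30,31): XOR of data positions = 1⊕0⊕1⊕1⊕1⊕1⊕0⊕1⊕1⊕0⊕1⊕1⊕0⊕1⊕1 = 1
p4 (pos 4,5,6,7,12,13,14,15,20,21,22,23,28,29,30,31): XOR of data positions = 0⊕0⊕1⊕0⊕0⊕1⊕0⊕0⊕1⊕0⊕1⊕0⊕0⊕1⊕1 = 0
p8 (pos 8,9,10,11,12,13,14,15,24,25,26,27,28,29,30,31): XOR of data positions = 1⊕1⊕1⊕0⊕0⊕1⊕0⊕1⊕1⊕1⊕0⊕0⊕0⊕1⊕1 = 1
p16 (pos 16,17,18,19,20,21,22,23,24,25,26,27,28,29,30,31): XOR of data positions = 0⊕1⊕1⊕0⊕1⊕0⊕1⊕1⊕1⊕1⊕0⊕0⊕0⊕1⊕1 = 1
Codeword: 1110001111100101011010111100011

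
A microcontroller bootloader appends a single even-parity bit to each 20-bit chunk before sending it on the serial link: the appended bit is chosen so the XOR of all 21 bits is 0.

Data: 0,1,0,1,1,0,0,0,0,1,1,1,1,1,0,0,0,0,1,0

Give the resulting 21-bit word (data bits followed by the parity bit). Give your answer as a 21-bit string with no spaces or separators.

XOR of the 20 data bits: 0⊕1⊕0⊕1⊕1⊕0⊕0⊕0⊕0⊕1⊕1⊕1⊕1⊕1⊕0⊕0⊕0⊕0⊕1⊕0 = 1
Parity bit = 1 (so all 21 bits XOR to 0).

010110000111110000101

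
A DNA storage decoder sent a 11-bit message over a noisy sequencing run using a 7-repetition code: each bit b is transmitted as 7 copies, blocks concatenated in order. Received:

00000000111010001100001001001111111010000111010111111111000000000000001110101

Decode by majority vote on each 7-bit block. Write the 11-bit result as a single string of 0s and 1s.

01001011001

Block 1 (0000000): 0 ones → 0
Block 2 (0111010): 4 ones → 1
Block 3 (0011000): 2 ones → 0
Block 4 (0100100): 2 ones → 0
Block 5 (1111111): 7 ones → 1
Block 6 (0100001): 2 ones → 0
Block 7 (1101011): 5 ones → 1
Block 8 (1111111): 7 ones → 1
Block 9 (0000000): 0 ones → 0
Block 10 (0000000): 0 ones → 0
Block 11 (1110101): 5 ones → 1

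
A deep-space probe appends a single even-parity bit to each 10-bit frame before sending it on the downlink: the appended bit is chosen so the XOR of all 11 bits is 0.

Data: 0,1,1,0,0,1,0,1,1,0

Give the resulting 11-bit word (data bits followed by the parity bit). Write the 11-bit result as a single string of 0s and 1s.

XOR of the 10 data bits: 0⊕1⊕1⊕0⊕0⊕1⊕0⊕1⊕1⊕0 = 1
Parity bit = 1 (so all 11 bits XOR to 0).

01100101101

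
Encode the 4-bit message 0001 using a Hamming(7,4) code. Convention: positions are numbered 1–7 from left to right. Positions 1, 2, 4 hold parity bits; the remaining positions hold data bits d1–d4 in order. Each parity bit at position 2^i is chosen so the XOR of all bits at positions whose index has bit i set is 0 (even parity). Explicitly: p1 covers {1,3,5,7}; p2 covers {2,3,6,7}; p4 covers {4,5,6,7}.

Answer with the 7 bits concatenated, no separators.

Place data at non-parity positions: p1 p2 0 p4 0 0 1
p1 (pos 1,3,5,7): XOR of data positions = 0⊕0⊕1 = 1
p2 (pos 2,3,6,7): XOR of data positions = 0⊕0⊕1 = 1
p4 (pos 4,5,6,7): XOR of data positions = 0⊕0⊕1 = 1
Codeword: 1101001

1101001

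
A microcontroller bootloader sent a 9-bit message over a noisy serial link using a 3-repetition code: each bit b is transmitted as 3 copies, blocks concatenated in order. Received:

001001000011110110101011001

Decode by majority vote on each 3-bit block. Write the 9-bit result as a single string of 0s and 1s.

Block 1 (001): 1 one → 0
Block 2 (001): 1 one → 0
Block 3 (000): 0 ones → 0
Block 4 (011): 2 ones → 1
Block 5 (110): 2 ones → 1
Block 6 (110): 2 ones → 1
Block 7 (101): 2 ones → 1
Block 8 (011): 2 ones → 1
Block 9 (001): 1 one → 0

000111110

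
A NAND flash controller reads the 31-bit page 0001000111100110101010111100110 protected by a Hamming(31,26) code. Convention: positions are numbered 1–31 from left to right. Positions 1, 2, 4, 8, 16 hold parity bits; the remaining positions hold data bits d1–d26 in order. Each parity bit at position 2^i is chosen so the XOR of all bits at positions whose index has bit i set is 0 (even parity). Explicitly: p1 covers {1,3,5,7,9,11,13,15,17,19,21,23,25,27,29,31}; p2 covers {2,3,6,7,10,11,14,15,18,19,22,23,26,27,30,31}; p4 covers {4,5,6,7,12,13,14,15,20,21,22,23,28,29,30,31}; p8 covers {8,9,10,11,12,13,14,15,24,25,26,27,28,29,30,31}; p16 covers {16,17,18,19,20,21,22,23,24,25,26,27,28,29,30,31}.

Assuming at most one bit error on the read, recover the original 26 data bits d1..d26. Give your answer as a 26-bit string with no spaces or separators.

s1 (pos 1,3,5,7,9,11,13,15,17,19,21,23,25,27,29,31): 0⊕0⊕0⊕0⊕1⊕1⊕0⊕1⊕1⊕1⊕1⊕1⊕1⊕0⊕1⊕0 = 1
s2 (pos 2,3,6,7,10,11,14,15,18,19,22,23,26,27,30,31): 0⊕0⊕0⊕0⊕1⊕1⊕1⊕1⊕0⊕1⊕0⊕1⊕1⊕0⊕1⊕0 = 0
s4 (pos 4,5,6,7,12,13,14,15,20,21,22,23,28,29,30,31): 1⊕0⊕0⊕0⊕0⊕0⊕1⊕1⊕0⊕1⊕0⊕1⊕0⊕1⊕1⊕0 = 1
s8 (pos 8,9,10,11,12,13,14,15,24,25,26,27,28,29,30,31): 1⊕1⊕1⊕1⊕0⊕0⊕1⊕1⊕1⊕1⊕1⊕0⊕0⊕1⊕1⊕0 = 1
s16 (pos 16,17,18,19,20,21,22,23,24,25,26,27,28,29,30,31): 0⊕1⊕0⊕1⊕0⊕1⊕0⊕1⊕1⊕1⊕1⊕0⊕0⊕1⊕1⊕0 = 1
Syndrome s16…s1 = 11101 → error at position 29.
Flip position 29: 0001000111100110101010111100110 → 0001000111100110101010111100010
Read data bits from positions 3,5,6,7,9,10,11,12,13,14,15,17,18,19,20,21,22,23,24,25,26,27,28,29,30,31: 00001110011101010111100010

00001110011101010111100010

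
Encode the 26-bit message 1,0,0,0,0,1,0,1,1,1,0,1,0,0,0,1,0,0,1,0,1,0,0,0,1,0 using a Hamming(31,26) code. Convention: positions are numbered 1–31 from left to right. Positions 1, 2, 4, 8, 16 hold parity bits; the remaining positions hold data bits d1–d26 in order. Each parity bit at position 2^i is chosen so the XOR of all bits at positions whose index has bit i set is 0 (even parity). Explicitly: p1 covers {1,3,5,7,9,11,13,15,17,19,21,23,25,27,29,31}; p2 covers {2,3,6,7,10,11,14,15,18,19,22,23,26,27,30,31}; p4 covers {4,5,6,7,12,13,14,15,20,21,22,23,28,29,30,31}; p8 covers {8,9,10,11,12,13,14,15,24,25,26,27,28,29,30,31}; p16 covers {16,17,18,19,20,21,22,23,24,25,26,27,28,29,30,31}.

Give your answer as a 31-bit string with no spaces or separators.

0111000101011101100010010100010

Place data at non-parity positions: p1 p2 1 p4 0 0 0 p8 0 1 0 1 1 1 0 p16 1 0 0 0 1 0 0 1 0 1 0 0 0 1 0
p1 (pos 1,3,5,7,9,11,13,15,17,19,21,23,25,27,29,31): XOR of data positions = 1⊕0⊕0⊕0⊕0⊕1⊕0⊕1⊕0⊕1⊕0⊕0⊕0⊕0⊕0 = 0
p2 (pos 2,3,6,7,10,11,14,15,18,19,22,23,26,27,30,31): XOR of data positions = 1⊕0⊕0⊕1⊕0⊕1⊕0⊕0⊕0⊕0⊕0⊕1⊕0⊕1⊕0 = 1
p4 (pos 4,5,6,7,12,13,14,15,20,21,22,23,28,29,30,31): XOR of data positions = 0⊕0⊕0⊕1⊕1⊕1⊕0⊕0⊕1⊕0⊕0⊕0⊕0⊕1⊕0 = 1
p8 (pos 8,9,10,11,12,13,14,15,24,25,26,27,28,29,30,31): XOR of data positions = 0⊕1⊕0⊕1⊕1⊕1⊕0⊕1⊕0⊕1⊕0⊕0⊕0⊕1⊕0 = 1
p16 (pos 16,17,18,19,20,21,22,23,24,25,26,27,28,29,30,31): XOR of data positions = 1⊕0⊕0⊕0⊕1⊕0⊕0⊕1⊕0⊕1⊕0⊕0⊕0⊕1⊕0 = 1
Codeword: 0111000101011101100010010100010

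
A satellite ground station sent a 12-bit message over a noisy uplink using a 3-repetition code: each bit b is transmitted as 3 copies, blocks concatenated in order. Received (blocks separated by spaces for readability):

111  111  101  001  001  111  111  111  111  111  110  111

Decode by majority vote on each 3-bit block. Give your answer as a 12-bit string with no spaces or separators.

Block 1 (111): 3 ones → 1
Block 2 (111): 3 ones → 1
Block 3 (101): 2 ones → 1
Block 4 (001): 1 one → 0
Block 5 (001): 1 one → 0
Block 6 (111): 3 ones → 1
Block 7 (111): 3 ones → 1
Block 8 (111): 3 ones → 1
Block 9 (111): 3 ones → 1
Block 10 (111): 3 ones → 1
Block 11 (110): 2 ones → 1
Block 12 (111): 3 ones → 1

111001111111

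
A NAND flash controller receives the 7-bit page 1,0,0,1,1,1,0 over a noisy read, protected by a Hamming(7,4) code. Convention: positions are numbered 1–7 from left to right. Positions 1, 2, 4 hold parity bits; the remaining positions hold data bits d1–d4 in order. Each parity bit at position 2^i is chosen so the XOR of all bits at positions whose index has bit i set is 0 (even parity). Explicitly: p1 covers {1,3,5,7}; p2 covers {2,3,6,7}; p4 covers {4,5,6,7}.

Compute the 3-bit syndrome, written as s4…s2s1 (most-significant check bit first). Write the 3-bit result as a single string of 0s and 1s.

s1 (pos 1,3,5,7): 1⊕0⊕1⊕0 = 0
s2 (pos 2,3,6,7): 0⊕0⊕1⊕0 = 1
s4 (pos 4,5,6,7): 1⊕1⊕1⊕0 = 1
Syndrome s4…s1 = 110 → error at position 6.

110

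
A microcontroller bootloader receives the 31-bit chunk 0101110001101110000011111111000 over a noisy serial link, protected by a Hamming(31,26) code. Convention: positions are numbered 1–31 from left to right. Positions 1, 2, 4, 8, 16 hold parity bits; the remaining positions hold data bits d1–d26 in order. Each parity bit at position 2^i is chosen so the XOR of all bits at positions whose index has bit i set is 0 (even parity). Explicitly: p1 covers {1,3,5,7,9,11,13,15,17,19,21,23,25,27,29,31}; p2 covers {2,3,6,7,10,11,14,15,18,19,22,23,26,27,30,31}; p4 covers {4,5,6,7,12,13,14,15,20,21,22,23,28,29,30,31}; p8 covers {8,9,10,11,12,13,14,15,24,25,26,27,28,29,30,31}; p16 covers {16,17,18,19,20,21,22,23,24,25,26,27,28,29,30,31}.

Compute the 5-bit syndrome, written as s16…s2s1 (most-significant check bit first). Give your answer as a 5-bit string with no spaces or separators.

s1 (pos 1,3,5,7,9,11,13,15,17,19,21,23,25,27,29,31): 0⊕0⊕1⊕0⊕0⊕1⊕1⊕1⊕0⊕0⊕1⊕1⊕1⊕1⊕0⊕0 = 0
s2 (pos 2,3,6,7,10,11,14,15,18,19,22,23,26,27,30,31): 1⊕0⊕1⊕0⊕1⊕1⊕1⊕1⊕0⊕0⊕1⊕1⊕1⊕1⊕0⊕0 = 0
s4 (pos 4,5,6,7,12,13,14,15,20,21,22,23,28,29,30,31): 1⊕1⊕1⊕0⊕0⊕1⊕1⊕1⊕0⊕1⊕1⊕1⊕1⊕0⊕0⊕0 = 0
s8 (pos 8,9,10,11,12,13,14,15,24,25,26,27,28,29,30,31): 0⊕0⊕1⊕1⊕0⊕1⊕1⊕1⊕1⊕1⊕1⊕1⊕1⊕0⊕0⊕0 = 0
s16 (pos 16,17,18,19,20,21,22,23,24,25,26,27,28,29,30,31): 0⊕0⊕0⊕0⊕0⊕1⊕1⊕1⊕1⊕1⊕1⊕1⊕1⊕0⊕0⊕0 = 0
Syndrome s16…s1 = 00000 → no error.

00000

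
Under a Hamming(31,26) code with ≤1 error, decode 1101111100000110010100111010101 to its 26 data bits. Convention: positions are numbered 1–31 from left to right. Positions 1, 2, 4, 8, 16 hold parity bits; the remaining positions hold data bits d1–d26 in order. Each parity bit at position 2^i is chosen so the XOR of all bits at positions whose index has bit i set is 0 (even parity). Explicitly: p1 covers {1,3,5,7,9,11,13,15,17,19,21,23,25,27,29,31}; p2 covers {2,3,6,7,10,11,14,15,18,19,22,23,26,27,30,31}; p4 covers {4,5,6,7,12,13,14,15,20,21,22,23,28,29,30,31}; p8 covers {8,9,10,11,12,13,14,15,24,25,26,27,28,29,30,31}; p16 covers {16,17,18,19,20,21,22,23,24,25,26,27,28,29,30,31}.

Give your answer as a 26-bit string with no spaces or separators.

s1 (pos 1,3,5,7,9,11,13,15,17,19,21,23,25,27,29,31): 1⊕0⊕1⊕1⊕0⊕0⊕0⊕1⊕0⊕0⊕0⊕1⊕1⊕1⊕1⊕1 = 1
s2 (pos 2,3,6,7,10,11,14,15,18,19,22,23,26,27,30,31): 1⊕0⊕1⊕1⊕0⊕0⊕1⊕1⊕1⊕0⊕0⊕1⊕0⊕1⊕0⊕1 = 1
s4 (pos 4,5,6,7,12,13,14,15,20,21,22,23,28,29,30,31): 1⊕1⊕1⊕1⊕0⊕0⊕1⊕1⊕1⊕0⊕0⊕1⊕0⊕1⊕0⊕1 = 0
s8 (pos 8,9,10,11,12,13,14,15,24,25,26,27,28,29,30,31): 1⊕0⊕0⊕0⊕0⊕0⊕1⊕1⊕1⊕1⊕0⊕1⊕0⊕1⊕0⊕1 = 0
s16 (pos 16,17,18,19,20,21,22,23,24,25,26,27,28,29,30,31): 0⊕0⊕1⊕0⊕1⊕0⊕0⊕1⊕1⊕1⊕0⊕1⊕0⊕1⊕0⊕1 = 0
Syndrome s16…s1 = 00011 → error at position 3.
Flip position 3: 1101111100000110010100111010101 → 1111111100000110010100111010101
Read data bits from positions 3,5,6,7,9,10,11,12,13,14,15,17,18,19,20,21,22,23,24,25,26,27,28,29,30,31: 11110000011010100111010101

11110000011010100111010101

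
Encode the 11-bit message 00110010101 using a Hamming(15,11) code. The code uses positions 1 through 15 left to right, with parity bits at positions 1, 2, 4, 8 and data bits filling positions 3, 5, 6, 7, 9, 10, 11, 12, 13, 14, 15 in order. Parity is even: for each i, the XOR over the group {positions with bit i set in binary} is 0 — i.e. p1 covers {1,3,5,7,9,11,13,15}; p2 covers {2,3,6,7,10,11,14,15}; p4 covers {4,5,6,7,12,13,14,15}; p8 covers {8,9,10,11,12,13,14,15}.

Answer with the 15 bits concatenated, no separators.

Place data at non-parity positions: p1 p2 0 p4 0 1 1 p8 0 0 1 0 1 0 1
p1 (pos 1,3,5,7,9,11,13,15): XOR of data positions = 0⊕0⊕1⊕0⊕1⊕1⊕1 = 0
p2 (pos 2,3,6,7,10,11,14,15): XOR of data positions = 0⊕1⊕1⊕0⊕1⊕0⊕1 = 0
p4 (pos 4,5,6,7,12,13,14,15): XOR of data positions = 0⊕1⊕1⊕0⊕1⊕0⊕1 = 0
p8 (pos 8,9,10,11,12,13,14,15): XOR of data positions = 0⊕0⊕1⊕0⊕1⊕0⊕1 = 1
Codeword: 000001110010101

000001110010101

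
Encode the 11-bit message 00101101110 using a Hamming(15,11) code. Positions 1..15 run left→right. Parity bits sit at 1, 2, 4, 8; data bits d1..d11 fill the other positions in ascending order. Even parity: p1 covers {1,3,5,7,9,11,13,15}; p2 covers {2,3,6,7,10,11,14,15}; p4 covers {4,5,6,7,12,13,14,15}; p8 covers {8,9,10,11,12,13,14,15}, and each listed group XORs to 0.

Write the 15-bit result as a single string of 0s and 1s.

Place data at non-parity positions: p1 p2 0 p4 0 1 0 p8 1 1 0 1 1 1 0
p1 (pos 1,3,5,7,9,11,13,15): XOR of data positions = 0⊕0⊕0⊕1⊕0⊕1⊕0 = 0
p2 (pos 2,3,6,7,10,11,14,15): XOR of data positions = 0⊕1⊕0⊕1⊕0⊕1⊕0 = 1
p4 (pos 4,5,6,7,12,13,14,15): XOR of data positions = 0⊕1⊕0⊕1⊕1⊕1⊕0 = 0
p8 (pos 8,9,10,11,12,13,14,15): XOR of data positions = 1⊕1⊕0⊕1⊕1⊕1⊕0 = 1
Codeword: 010001011101110

010001011101110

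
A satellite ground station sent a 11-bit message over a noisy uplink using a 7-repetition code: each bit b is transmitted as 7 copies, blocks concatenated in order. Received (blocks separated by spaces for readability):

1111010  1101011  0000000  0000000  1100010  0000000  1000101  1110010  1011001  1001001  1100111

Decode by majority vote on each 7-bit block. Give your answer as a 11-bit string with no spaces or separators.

11000001101

Block 1 (1111010): 5 ones → 1
Block 2 (1101011): 5 ones → 1
Block 3 (0000000): 0 ones → 0
Block 4 (0000000): 0 ones → 0
Block 5 (1100010): 3 ones → 0
Block 6 (0000000): 0 ones → 0
Block 7 (1000101): 3 ones → 0
Block 8 (1110010): 4 ones → 1
Block 9 (1011001): 4 ones → 1
Block 10 (1001001): 3 ones → 0
Block 11 (1100111): 5 ones → 1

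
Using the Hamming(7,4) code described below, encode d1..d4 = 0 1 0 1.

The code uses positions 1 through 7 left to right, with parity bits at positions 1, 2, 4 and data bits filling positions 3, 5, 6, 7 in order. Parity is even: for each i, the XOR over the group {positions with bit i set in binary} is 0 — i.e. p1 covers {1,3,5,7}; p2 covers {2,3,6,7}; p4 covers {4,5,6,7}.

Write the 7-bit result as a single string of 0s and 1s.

0100101

Place data at non-parity positions: p1 p2 0 p4 1 0 1
p1 (pos 1,3,5,7): XOR of data positions = 0⊕1⊕1 = 0
p2 (pos 2,3,6,7): XOR of data positions = 0⊕0⊕1 = 1
p4 (pos 4,5,6,7): XOR of data positions = 1⊕0⊕1 = 0
Codeword: 0100101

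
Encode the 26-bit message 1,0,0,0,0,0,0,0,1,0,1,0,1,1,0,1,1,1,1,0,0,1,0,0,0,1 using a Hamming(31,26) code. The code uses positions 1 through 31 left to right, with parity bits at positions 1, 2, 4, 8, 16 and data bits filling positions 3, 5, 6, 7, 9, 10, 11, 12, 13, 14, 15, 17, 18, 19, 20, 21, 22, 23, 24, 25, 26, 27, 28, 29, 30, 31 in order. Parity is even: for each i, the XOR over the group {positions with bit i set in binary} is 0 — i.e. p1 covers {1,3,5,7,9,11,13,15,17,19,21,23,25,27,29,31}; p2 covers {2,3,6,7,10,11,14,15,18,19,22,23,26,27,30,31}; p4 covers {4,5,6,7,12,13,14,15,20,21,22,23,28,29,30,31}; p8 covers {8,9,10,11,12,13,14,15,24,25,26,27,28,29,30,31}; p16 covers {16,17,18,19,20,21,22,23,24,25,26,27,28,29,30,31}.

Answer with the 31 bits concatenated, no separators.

Place data at non-parity positions: p1 p2 1 p4 0 0 0 p8 0 0 0 0 1 0 1 p16 0 1 1 0 1 1 1 1 0 0 1 0 0 0 1
p1 (pos 1,3,5,7,9,11,13,15,17,19,21,23,25,27,29,31): XOR of data positions = 1⊕0⊕0⊕0⊕0⊕1⊕1⊕0⊕1⊕1⊕1⊕0⊕1⊕0⊕1 = 0
p2 (pos 2,3,6,7,10,11,14,15,18,19,22,23,26,27,30,31): XOR of data positions = 1⊕0⊕0⊕0⊕0⊕0⊕1⊕1⊕1⊕1⊕1⊕0⊕1⊕0⊕1 = 0
p4 (pos 4,5,6,7,12,13,14,15,20,21,22,23,28,29,30,31): XOR of data positions = 0⊕0⊕0⊕0⊕1⊕0⊕1⊕0⊕1⊕1⊕1⊕0⊕0⊕0⊕1 = 0
p8 (pos 8,9,10,11,12,13,14,15,24,25,26,27,28,29,30,31): XOR of data positions = 0⊕0⊕0⊕0⊕1⊕0⊕1⊕1⊕0⊕0⊕1⊕0⊕0⊕0⊕1 = 1
p16 (pos 16,17,18,19,20,21,22,23,24,25,26,27,28,29,30,31): XOR of data positions = 0⊕1⊕1⊕0⊕1⊕1⊕1⊕1⊕0⊕0⊕1⊕0⊕0⊕0⊕1 = 0
Codeword: 0010000100001010011011110010001

0010000100001010011011110010001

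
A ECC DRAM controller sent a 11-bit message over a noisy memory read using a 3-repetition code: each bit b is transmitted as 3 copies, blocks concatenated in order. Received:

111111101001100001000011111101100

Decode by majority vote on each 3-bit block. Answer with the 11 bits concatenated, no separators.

Block 1 (111): 3 ones → 1
Block 2 (111): 3 ones → 1
Block 3 (101): 2 ones → 1
Block 4 (001): 1 one → 0
Block 5 (100): 1 one → 0
Block 6 (001): 1 one → 0
Block 7 (000): 0 ones → 0
Block 8 (011): 2 ones → 1
Block 9 (111): 3 ones → 1
Block 10 (101): 2 ones → 1
Block 11 (100): 1 one → 0

11100001110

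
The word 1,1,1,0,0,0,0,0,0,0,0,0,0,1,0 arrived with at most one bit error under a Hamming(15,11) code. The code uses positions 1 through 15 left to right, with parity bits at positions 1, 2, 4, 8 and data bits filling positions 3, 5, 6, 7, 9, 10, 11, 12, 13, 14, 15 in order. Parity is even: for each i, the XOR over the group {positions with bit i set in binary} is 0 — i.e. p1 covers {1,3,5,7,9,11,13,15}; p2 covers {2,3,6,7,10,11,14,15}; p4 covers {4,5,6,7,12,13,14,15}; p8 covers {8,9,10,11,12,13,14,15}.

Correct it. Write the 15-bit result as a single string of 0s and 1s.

111000000000000

s1 (pos 1,3,5,7,9,11,13,15): 1⊕1⊕0⊕0⊕0⊕0⊕0⊕0 = 0
s2 (pos 2,3,6,7,10,11,14,15): 1⊕1⊕0⊕0⊕0⊕0⊕1⊕0 = 1
s4 (pos 4,5,6,7,12,13,14,15): 0⊕0⊕0⊕0⊕0⊕0⊕1⊕0 = 1
s8 (pos 8,9,10,11,12,13,14,15): 0⊕0⊕0⊕0⊕0⊕0⊕1⊕0 = 1
Syndrome s8…s1 = 1110 → error at position 14.
Flip position 14: 111000000000010 → 111000000000000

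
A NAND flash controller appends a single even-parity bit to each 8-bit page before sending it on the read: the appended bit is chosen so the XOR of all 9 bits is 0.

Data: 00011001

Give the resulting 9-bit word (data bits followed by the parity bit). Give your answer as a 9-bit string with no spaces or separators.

XOR of the 8 data bits: 0⊕0⊕0⊕1⊕1⊕0⊕0⊕1 = 1
Parity bit = 1 (so all 9 bits XOR to 0).

000110011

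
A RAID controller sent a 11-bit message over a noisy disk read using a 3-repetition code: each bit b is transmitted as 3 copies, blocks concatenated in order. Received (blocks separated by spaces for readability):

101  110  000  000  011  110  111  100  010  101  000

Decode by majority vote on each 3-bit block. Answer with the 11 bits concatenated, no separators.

11001110010

Block 1 (101): 2 ones → 1
Block 2 (110): 2 ones → 1
Block 3 (000): 0 ones → 0
Block 4 (000): 0 ones → 0
Block 5 (011): 2 ones → 1
Block 6 (110): 2 ones → 1
Block 7 (111): 3 ones → 1
Block 8 (100): 1 one → 0
Block 9 (010): 1 one → 0
Block 10 (101): 2 ones → 1
Block 11 (000): 0 ones → 0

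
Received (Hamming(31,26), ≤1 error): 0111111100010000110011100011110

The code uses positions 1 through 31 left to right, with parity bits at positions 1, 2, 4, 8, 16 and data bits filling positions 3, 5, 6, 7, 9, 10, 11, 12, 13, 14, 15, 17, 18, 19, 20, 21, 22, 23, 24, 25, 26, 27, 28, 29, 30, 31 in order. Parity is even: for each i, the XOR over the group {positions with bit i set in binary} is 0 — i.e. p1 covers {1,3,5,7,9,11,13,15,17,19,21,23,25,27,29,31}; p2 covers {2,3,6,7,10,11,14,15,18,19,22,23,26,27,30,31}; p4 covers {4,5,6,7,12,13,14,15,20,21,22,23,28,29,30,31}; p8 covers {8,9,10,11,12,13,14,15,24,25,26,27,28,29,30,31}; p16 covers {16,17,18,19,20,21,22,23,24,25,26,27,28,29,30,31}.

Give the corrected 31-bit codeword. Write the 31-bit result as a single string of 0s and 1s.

s1 (pos 1,3,5,7,9,11,13,15,17,19,21,23,25,27,29,31): 0⊕1⊕1⊕1⊕0⊕0⊕0⊕0⊕1⊕0⊕1⊕1⊕0⊕1⊕1⊕0 = 0
s2 (pos 2,3,6,7,10,11,14,15,18,19,22,23,26,27,30,31): 1⊕1⊕1⊕1⊕0⊕0⊕0⊕0⊕1⊕0⊕1⊕1⊕0⊕1⊕1⊕0 = 1
s4 (pos 4,5,6,7,12,13,14,15,20,21,22,23,28,29,30,31): 1⊕1⊕1⊕1⊕1⊕0⊕0⊕0⊕0⊕1⊕1⊕1⊕1⊕1⊕1⊕0 = 1
s8 (pos 8,9,10,11,12,13,14,15,24,25,26,27,28,29,30,31): 1⊕0⊕0⊕0⊕1⊕0⊕0⊕0⊕0⊕0⊕0⊕1⊕1⊕1⊕1⊕0 = 0
s16 (pos 16,17,18,19,20,21,22,23,24,25,26,27,28,29,30,31): 0⊕1⊕1⊕0⊕0⊕1⊕1⊕1⊕0⊕0⊕0⊕1⊕1⊕1⊕1⊕0 = 1
Syndrome s16…s1 = 10110 → error at position 22.
Flip position 22: 0111111100010000110011100011110 → 0111111100010000110010100011110

0111111100010000110010100011110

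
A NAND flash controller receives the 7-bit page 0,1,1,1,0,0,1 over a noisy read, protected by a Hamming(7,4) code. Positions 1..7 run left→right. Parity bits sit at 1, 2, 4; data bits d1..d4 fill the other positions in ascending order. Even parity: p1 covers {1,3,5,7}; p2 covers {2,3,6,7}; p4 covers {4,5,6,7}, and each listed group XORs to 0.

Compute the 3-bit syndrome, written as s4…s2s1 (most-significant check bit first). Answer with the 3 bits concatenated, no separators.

010

s1 (pos 1,3,5,7): 0⊕1⊕0⊕1 = 0
s2 (pos 2,3,6,7): 1⊕1⊕0⊕1 = 1
s4 (pos 4,5,6,7): 1⊕0⊕0⊕1 = 0
Syndrome s4…s1 = 010 → error at position 2.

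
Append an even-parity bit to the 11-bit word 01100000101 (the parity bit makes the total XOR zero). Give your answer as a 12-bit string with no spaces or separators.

XOR of the 11 data bits: 0⊕1⊕1⊕0⊕0⊕0⊕0⊕0⊕1⊕0⊕1 = 0
Parity bit = 0 (so all 12 bits XOR to 0).

011000001010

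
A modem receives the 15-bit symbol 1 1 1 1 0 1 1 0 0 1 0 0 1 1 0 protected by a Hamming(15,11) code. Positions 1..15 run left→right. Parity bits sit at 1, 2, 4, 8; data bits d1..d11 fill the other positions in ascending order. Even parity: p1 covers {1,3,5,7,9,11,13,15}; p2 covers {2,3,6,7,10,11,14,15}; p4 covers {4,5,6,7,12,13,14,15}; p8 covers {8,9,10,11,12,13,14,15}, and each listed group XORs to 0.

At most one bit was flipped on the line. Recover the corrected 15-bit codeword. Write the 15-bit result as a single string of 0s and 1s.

111101100101110

s1 (pos 1,3,5,7,9,11,13,15): 1⊕1⊕0⊕1⊕0⊕0⊕1⊕0 = 0
s2 (pos 2,3,6,7,10,11,14,15): 1⊕1⊕1⊕1⊕1⊕0⊕1⊕0 = 0
s4 (pos 4,5,6,7,12,13,14,15): 1⊕0⊕1⊕1⊕0⊕1⊕1⊕0 = 1
s8 (pos 8,9,10,11,12,13,14,15): 0⊕0⊕1⊕0⊕0⊕1⊕1⊕0 = 1
Syndrome s8…s1 = 1100 → error at position 12.
Flip position 12: 111101100100110 → 111101100101110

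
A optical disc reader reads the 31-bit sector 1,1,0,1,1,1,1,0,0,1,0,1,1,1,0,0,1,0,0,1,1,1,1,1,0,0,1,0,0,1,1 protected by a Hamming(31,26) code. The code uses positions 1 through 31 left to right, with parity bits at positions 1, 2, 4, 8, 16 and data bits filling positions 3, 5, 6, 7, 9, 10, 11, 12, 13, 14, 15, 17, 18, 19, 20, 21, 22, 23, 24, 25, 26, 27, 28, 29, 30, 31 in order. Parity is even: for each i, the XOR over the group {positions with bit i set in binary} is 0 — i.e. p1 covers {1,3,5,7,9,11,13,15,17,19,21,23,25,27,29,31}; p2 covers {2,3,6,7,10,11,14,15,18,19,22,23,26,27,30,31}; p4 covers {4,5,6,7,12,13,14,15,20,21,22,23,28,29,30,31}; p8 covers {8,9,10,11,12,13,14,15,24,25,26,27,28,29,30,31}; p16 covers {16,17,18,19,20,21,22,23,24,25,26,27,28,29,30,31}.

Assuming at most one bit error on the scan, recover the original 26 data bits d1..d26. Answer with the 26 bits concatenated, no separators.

s1 (pos 1,3,5,7,9,11,13,15,17,19,21,23,25,27,29,31): 1⊕0⊕1⊕1⊕0⊕0⊕1⊕0⊕1⊕0⊕1⊕1⊕0⊕1⊕0⊕1 = 1
s2 (pos 2,3,6,7,10,11,14,15,18,19,22,23,26,27,30,31): 1⊕0⊕1⊕1⊕1⊕0⊕1⊕0⊕0⊕0⊕1⊕1⊕0⊕1⊕1⊕1 = 0
s4 (pos 4,5,6,7,12,13,14,15,20,21,22,23,28,29,30,31): 1⊕1⊕1⊕1⊕1⊕1⊕1⊕0⊕1⊕1⊕1⊕1⊕0⊕0⊕1⊕1 = 1
s8 (pos 8,9,10,11,12,13,14,15,24,25,26,27,28,29,30,31): 0⊕0⊕1⊕0⊕1⊕1⊕1⊕0⊕1⊕0⊕0⊕1⊕0⊕0⊕1⊕1 = 0
s16 (pos 16,17,18,19,20,21,22,23,24,25,26,27,28,29,30,31): 0⊕1⊕0⊕0⊕1⊕1⊕1⊕1⊕1⊕0⊕0⊕1⊕0⊕0⊕1⊕1 = 1
Syndrome s16…s1 = 10101 → error at position 21.
Flip position 21: 1101111001011100100111110010011 → 1101111001011100100101110010011
Read data bits from positions 3,5,6,7,9,10,11,12,13,14,15,17,18,19,20,21,22,23,24,25,26,27,28,29,30,31: 01110101110100101110010011

01110101110100101110010011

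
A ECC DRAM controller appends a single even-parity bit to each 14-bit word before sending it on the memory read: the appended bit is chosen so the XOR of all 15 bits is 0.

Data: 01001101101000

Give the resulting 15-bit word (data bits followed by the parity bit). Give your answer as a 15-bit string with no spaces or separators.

XOR of the 14 data bits: 0⊕1⊕0⊕0⊕1⊕1⊕0⊕1⊕1⊕0⊕1⊕0⊕0⊕0 = 0
Parity bit = 0 (so all 15 bits XOR to 0).

010011011010000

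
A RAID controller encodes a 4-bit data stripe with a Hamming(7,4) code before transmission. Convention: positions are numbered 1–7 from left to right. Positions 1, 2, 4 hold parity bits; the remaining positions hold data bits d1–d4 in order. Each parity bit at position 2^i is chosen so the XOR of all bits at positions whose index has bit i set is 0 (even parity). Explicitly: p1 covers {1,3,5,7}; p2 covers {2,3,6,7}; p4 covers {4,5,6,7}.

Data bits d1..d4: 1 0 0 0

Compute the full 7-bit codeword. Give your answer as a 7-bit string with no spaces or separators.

Place data at non-parity positions: p1 p2 1 p4 0 0 0
p1 (pos 1,3,5,7): XOR of data positions = 1⊕0⊕0 = 1
p2 (pos 2,3,6,7): XOR of data positions = 1⊕0⊕0 = 1
p4 (pos 4,5,6,7): XOR of data positions = 0⊕0⊕0 = 0
Codeword: 1110000

1110000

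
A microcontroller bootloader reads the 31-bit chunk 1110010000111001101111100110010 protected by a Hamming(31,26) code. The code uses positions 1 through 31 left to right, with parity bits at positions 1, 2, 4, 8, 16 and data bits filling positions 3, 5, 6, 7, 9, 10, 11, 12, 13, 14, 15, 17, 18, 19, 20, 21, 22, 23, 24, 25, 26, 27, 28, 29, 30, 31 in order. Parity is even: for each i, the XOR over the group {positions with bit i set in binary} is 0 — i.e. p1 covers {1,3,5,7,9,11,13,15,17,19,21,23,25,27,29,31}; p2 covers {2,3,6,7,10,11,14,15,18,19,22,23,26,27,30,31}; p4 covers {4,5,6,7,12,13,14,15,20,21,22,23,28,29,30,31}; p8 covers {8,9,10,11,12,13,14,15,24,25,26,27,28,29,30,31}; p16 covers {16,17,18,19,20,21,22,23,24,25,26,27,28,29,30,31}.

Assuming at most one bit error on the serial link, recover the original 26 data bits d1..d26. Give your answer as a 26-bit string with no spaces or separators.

s1 (pos 1,3,5,7,9,11,13,15,17,19,21,23,25,27,29,31): 1⊕1⊕0⊕0⊕0⊕1⊕1⊕0⊕1⊕1⊕1⊕1⊕0⊕1⊕0⊕0 = 1
s2 (pos 2,3,6,7,10,11,14,15,18,19,22,23,26,27,30,31): 1⊕1⊕1⊕0⊕0⊕1⊕0⊕0⊕0⊕1⊕1⊕1⊕1⊕1⊕1⊕0 = 0
s4 (pos 4,5,6,7,12,13,14,15,20,21,22,23,28,29,30,31): 0⊕0⊕1⊕0⊕1⊕1⊕0⊕0⊕1⊕1⊕1⊕1⊕0⊕0⊕1⊕0 = 0
s8 (pos 8,9,10,11,12,13,14,15,24,25,26,27,28,29,30,31): 0⊕0⊕0⊕1⊕1⊕1⊕0⊕0⊕0⊕0⊕1⊕1⊕0⊕0⊕1⊕0 = 0
s16 (pos 16,17,18,19,20,21,22,23,24,25,26,27,28,29,30,31): 1⊕1⊕0⊕1⊕1⊕1⊕1⊕1⊕0⊕0⊕1⊕1⊕0⊕0⊕1⊕0 = 0
Syndrome s16…s1 = 00001 → error at position 1.
Flip position 1: 1110010000111001101111100110010 → 0110010000111001101111100110010
Read data bits from positions 3,5,6,7,9,10,11,12,13,14,15,17,18,19,20,21,22,23,24,25,26,27,28,29,30,31: 10100011100101111100110010

10100011100101111100110010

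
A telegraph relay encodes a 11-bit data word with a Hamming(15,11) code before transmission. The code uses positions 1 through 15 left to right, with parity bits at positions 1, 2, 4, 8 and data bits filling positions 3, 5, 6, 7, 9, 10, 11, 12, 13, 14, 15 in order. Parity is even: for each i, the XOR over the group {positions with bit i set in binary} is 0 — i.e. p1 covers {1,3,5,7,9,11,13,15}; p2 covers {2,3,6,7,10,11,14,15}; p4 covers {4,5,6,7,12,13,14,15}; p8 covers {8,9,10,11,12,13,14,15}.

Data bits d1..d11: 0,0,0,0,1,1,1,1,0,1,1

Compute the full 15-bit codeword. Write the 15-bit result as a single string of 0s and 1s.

100100001111011

Place data at non-parity positions: p1 p2 0 p4 0 0 0 p8 1 1 1 1 0 1 1
p1 (pos 1,3,5,7,9,11,13,15): XOR of data positions = 0⊕0⊕0⊕1⊕1⊕0⊕1 = 1
p2 (pos 2,3,6,7,10,11,14,15): XOR of data positions = 0⊕0⊕0⊕1⊕1⊕1⊕1 = 0
p4 (pos 4,5,6,7,12,13,14,15): XOR of data positions = 0⊕0⊕0⊕1⊕0⊕1⊕1 = 1
p8 (pos 8,9,10,11,12,13,14,15): XOR of data positions = 1⊕1⊕1⊕1⊕0⊕1⊕1 = 0
Codeword: 100100001111011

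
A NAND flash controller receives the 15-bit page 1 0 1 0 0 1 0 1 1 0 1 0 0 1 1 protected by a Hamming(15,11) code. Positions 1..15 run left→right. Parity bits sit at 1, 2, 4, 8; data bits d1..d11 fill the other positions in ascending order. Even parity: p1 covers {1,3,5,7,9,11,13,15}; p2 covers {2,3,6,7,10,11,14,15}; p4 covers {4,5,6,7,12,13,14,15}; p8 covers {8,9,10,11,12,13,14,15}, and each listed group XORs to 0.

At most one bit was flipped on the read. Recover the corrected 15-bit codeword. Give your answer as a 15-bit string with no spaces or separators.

s1 (pos 1,3,5,7,9,11,13,15): 1⊕1⊕0⊕0⊕1⊕1⊕0⊕1 = 1
s2 (pos 2,3,6,7,10,11,14,15): 0⊕1⊕1⊕0⊕0⊕1⊕1⊕1 = 1
s4 (pos 4,5,6,7,12,13,14,15): 0⊕0⊕1⊕0⊕0⊕0⊕1⊕1 = 1
s8 (pos 8,9,10,11,12,13,14,15): 1⊕1⊕0⊕1⊕0⊕0⊕1⊕1 = 1
Syndrome s8…s1 = 1111 → error at position 15.
Flip position 15: 101001011010011 → 101001011010010

101001011010010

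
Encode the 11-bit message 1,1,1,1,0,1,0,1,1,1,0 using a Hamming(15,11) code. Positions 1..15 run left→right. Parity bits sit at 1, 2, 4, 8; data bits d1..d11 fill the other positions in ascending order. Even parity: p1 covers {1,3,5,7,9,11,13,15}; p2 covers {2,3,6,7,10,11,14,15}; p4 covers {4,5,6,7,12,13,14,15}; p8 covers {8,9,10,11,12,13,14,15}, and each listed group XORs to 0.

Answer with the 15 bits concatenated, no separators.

011011100101110

Place data at non-parity positions: p1 p2 1 p4 1 1 1 p8 0 1 0 1 1 1 0
p1 (pos 1,3,5,7,9,11,13,15): XOR of data positions = 1⊕1⊕1⊕0⊕0⊕1⊕0 = 0
p2 (pos 2,3,6,7,10,11,14,15): XOR of data positions = 1⊕1⊕1⊕1⊕0⊕1⊕0 = 1
p4 (pos 4,5,6,7,12,13,14,15): XOR of data positions = 1⊕1⊕1⊕1⊕1⊕1⊕0 = 0
p8 (pos 8,9,10,11,12,13,14,15): XOR of data positions = 0⊕1⊕0⊕1⊕1⊕1⊕0 = 0
Codeword: 011011100101110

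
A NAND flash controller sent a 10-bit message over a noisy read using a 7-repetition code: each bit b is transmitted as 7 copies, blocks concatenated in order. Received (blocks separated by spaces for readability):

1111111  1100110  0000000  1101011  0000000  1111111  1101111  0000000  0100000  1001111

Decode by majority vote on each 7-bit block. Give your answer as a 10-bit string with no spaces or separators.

1101011001

Block 1 (1111111): 7 ones → 1
Block 2 (1100110): 4 ones → 1
Block 3 (0000000): 0 ones → 0
Block 4 (1101011): 5 ones → 1
Block 5 (0000000): 0 ones → 0
Block 6 (1111111): 7 ones → 1
Block 7 (1101111): 6 ones → 1
Block 8 (0000000): 0 ones → 0
Block 9 (0100000): 1 one → 0
Block 10 (1001111): 5 ones → 1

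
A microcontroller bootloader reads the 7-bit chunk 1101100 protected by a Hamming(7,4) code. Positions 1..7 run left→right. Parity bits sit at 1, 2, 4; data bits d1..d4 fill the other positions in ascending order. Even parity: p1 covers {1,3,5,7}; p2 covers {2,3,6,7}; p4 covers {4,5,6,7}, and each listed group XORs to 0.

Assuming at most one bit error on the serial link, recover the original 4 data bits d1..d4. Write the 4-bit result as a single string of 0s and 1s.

0100

s1 (pos 1,3,5,7): 1⊕0⊕1⊕0 = 0
s2 (pos 2,3,6,7): 1⊕0⊕0⊕0 = 1
s4 (pos 4,5,6,7): 1⊕1⊕0⊕0 = 0
Syndrome s4…s1 = 010 → error at position 2.
Flip position 2: 1101100 → 1001100
Read data bits from positions 3,5,6,7: 0100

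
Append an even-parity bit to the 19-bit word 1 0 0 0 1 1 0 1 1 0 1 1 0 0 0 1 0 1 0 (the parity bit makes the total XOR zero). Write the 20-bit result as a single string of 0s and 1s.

XOR of the 19 data bits: 1⊕0⊕0⊕0⊕1⊕1⊕0⊕1⊕1⊕0⊕1⊕1⊕0⊕0⊕0⊕1⊕0⊕1⊕0 = 1
Parity bit = 1 (so all 20 bits XOR to 0).

10001101101100010101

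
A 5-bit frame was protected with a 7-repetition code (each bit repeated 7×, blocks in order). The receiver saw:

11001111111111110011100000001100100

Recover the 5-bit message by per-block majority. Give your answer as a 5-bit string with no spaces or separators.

Block 1 (1100111): 5 ones → 1
Block 2 (1111111): 7 ones → 1
Block 3 (1100111): 5 ones → 1
Block 4 (0000000): 0 ones → 0
Block 5 (1100100): 3 ones → 0

11100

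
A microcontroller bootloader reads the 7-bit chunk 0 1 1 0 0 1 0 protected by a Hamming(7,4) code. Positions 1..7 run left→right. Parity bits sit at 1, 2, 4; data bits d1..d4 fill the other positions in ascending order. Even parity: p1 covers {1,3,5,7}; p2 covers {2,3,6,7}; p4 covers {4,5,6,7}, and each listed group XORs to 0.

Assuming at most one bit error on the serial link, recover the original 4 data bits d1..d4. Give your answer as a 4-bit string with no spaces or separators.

1011

s1 (pos 1,3,5,7): 0⊕1⊕0⊕0 = 1
s2 (pos 2,3,6,7): 1⊕1⊕1⊕0 = 1
s4 (pos 4,5,6,7): 0⊕0⊕1⊕0 = 1
Syndrome s4…s1 = 111 → error at position 7.
Flip position 7: 0110010 → 0110011
Read data bits from positions 3,5,6,7: 1011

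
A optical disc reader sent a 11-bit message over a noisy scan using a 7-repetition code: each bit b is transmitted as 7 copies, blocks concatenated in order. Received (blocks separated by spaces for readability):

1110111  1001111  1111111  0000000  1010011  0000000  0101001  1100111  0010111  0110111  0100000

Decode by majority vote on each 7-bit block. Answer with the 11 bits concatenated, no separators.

11101001110

Block 1 (1110111): 6 ones → 1
Block 2 (1001111): 5 ones → 1
Block 3 (1111111): 7 ones → 1
Block 4 (0000000): 0 ones → 0
Block 5 (1010011): 4 ones → 1
Block 6 (0000000): 0 ones → 0
Block 7 (0101001): 3 ones → 0
Block 8 (1100111): 5 ones → 1
Block 9 (0010111): 4 ones → 1
Block 10 (0110111): 5 ones → 1
Block 11 (0100000): 1 one → 0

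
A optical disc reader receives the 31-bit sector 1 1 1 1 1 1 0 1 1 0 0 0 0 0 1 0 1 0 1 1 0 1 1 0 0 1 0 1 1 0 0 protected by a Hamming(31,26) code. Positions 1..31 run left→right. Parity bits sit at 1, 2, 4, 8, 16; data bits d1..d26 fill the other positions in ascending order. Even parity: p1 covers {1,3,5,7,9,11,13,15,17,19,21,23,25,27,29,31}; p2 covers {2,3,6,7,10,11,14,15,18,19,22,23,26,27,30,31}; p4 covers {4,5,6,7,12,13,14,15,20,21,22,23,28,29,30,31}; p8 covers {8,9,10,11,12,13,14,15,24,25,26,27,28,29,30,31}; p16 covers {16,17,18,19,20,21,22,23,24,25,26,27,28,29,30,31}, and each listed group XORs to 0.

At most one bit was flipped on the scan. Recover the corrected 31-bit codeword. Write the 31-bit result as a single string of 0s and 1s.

s1 (pos 1,3,5,7,9,11,13,15,17,19,21,23,25,27,29,31): 1⊕1⊕1⊕0⊕1⊕0⊕0⊕1⊕1⊕1⊕0⊕1⊕0⊕0⊕1⊕0 = 1
s2 (pos 2,3,6,7,10,11,14,15,18,19,22,23,26,27,30,31): 1⊕1⊕1⊕0⊕0⊕0⊕0⊕1⊕0⊕1⊕1⊕1⊕1⊕0⊕0⊕0 = 0
s4 (pos 4,5,6,7,12,13,14,15,20,21,22,23,28,29,30,31): 1⊕1⊕1⊕0⊕0⊕0⊕0⊕1⊕1⊕0⊕1⊕1⊕1⊕1⊕0⊕0 = 1
s8 (pos 8,9,10,11,12,13,14,15,24,25,26,27,28,29,30,31): 1⊕1⊕0⊕0⊕0⊕0⊕0⊕1⊕0⊕0⊕1⊕0⊕1⊕1⊕0⊕0 = 0
s16 (pos 16,17,18,19,20,21,22,23,24,25,26,27,28,29,30,31): 0⊕1⊕0⊕1⊕1⊕0⊕1⊕1⊕0⊕0⊕1⊕0⊕1⊕1⊕0⊕0 = 0
Syndrome s16…s1 = 00101 → error at position 5.
Flip position 5: 1111110110000010101101100101100 → 1111010110000010101101100101100

1111010110000010101101100101100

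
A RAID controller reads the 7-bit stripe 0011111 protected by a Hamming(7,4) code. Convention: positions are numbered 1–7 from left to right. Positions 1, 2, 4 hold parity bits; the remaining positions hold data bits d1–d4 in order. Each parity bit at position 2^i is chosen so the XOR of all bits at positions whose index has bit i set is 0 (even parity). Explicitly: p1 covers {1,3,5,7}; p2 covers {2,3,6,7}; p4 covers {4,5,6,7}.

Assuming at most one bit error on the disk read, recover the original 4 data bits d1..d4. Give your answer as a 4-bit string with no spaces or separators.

s1 (pos 1,3,5,7): 0⊕1⊕1⊕1 = 1
s2 (pos 2,3,6,7): 0⊕1⊕1⊕1 = 1
s4 (pos 4,5,6,7): 1⊕1⊕1⊕1 = 0
Syndrome s4…s1 = 011 → error at position 3.
Flip position 3: 0011111 → 0001111
Read data bits from positions 3,5,6,7: 0111

0111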